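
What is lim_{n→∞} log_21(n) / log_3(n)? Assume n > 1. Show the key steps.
lim = ln(3) / ln(21) = log_21(3)

Change of base: log_21(n) = ln n / ln 21 and log_3(n) = ln n / ln 3. The ratio is (ln n / ln 21) · (ln 3 / ln n) = ln 3 / ln 21, a constant independent of n. So the limit is ln 3 / ln 21 = log_21(3).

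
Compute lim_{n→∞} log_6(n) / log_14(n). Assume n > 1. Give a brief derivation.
lim = ln(14) / ln(6) = log_6(14)

Change of base: log_6(n) = ln n / ln 6 and log_14(n) = ln n / ln 14. The ratio is (ln n / ln 6) · (ln 14 / ln n) = ln 14 / ln 6, a constant independent of n. So the limit is ln 14 / ln 6 = log_6(14).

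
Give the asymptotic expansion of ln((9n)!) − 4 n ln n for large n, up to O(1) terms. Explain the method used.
ln((9n)!) − 4 n ln n = 5 n ln n + 9(ln 9 − 1) n + (1/2) ln(2π·9n) + O(1/n)

Stirling: ln((9n)!) = 9n ln(9n) − 9n + (1/2) ln(2π·9n) + O(1/n).
Expand 9n ln(9n) = 9n (ln n + ln 9) = 9n ln n + 9n ln 9.
Subtract 4n ln n: leading term is (9 − 4) n ln n = 5 n ln n. The next term is 9n ln 9 − 9n = 9(ln 9 − 1) n. Then the (1/2) ln(2π·9n) correction.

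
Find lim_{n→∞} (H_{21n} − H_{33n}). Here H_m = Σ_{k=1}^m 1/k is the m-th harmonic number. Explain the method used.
lim = ln(21/33) = ln(7/11)

Euler-Maclaurin gives H_m = ln m + γ + 1/(2m) + O(1/m^2). The γ and O(1/m) terms cancel in the difference:
  H_{21n} − H_{33n} = ln(21n) − ln(33n) + O(1/n) = ln(21/33) + O(1/n).
Hence the limit is ln(21/33) = ln(7/11).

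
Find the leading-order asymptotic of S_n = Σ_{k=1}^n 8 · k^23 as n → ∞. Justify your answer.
S_n ~ n^24 / 3

By integral comparison (Euler-Maclaurin), Σ_{k=1}^n 8 · k^23 = 8 · ∫_0^n x^23 dx + O(n^23) = 8 · n^24/24 = n^24 / 3 + O(n^23). (Equivalently, Faulhaber's formula gives the same leading term.)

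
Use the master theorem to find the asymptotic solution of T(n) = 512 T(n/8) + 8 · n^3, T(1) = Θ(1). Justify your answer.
T(n) = Θ(n^3 log n)

log_8 512 = 3, and f(n) = 8 · n^3 = Θ(n^(log_8 512)). This is Case 2 of the master theorem: T(n) = Θ(f(n) · log n) = Θ(n^3 log n).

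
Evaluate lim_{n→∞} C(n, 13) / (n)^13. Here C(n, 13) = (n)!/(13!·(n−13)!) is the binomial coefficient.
lim = 1/13! = 1/6227020800

With N = n → ∞: C(N, 13) / N^13 = [N(N−1)…(N−12)] / (13! · N^13) = (1/13!) · 1 · (1 − 1/n) · … · (1 − 12/n). Each factor → 1 as N → ∞, so the limit is 1/13! = 1/6227020800.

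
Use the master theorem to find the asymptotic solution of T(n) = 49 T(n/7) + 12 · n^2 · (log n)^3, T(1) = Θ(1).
T(n) = Θ(n^2 · (log n)^4)

Here log_7 49 = 2 and f(n) = 12 · n^2 · (log n)^3 = Θ(n^(log_7 49) · (log n)^3). This is the extended Case 2 of the master theorem (f matches the critical exponent up to log factors), giving T(n) = Θ(n^(log_7 49) · (log n)^(3+1)) = Θ(n^2 · (log n)^4).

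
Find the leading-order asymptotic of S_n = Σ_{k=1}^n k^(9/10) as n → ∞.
S_n ~ (10/19) · n^(19/10)

Integral comparison: Σ_{k=1}^n k^(9/10) = ∫_0^n x^(9/10) dx + O(n^(9/10)). The integral is n^(1 + 9/10) / (1 + 9/10) = n^((9+10)/10) / ((9+10)/10) = (10/19) · n^(19/10).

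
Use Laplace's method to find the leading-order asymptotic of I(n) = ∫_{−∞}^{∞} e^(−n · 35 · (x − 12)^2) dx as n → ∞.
I(n) = sqrt(π/(35n))

Here φ(x) = 35 · (x − 12)^2 has its unique minimum at x* = 12 with φ(x*) = 0 and φ''(x*) = 70. Laplace's method gives
  I(n) ~ e^(−n φ(x*)) · sqrt(2π / (n · φ''(x*))) = sqrt(2π / (70n)) = sqrt(π/(35n)).
This is exact: substituting u = (x − 12)·sqrt(35n) gives I(n) = (1/sqrt(35n)) ∫_{−∞}^{∞} e^(−u^2) du = sqrt(π/(35n)).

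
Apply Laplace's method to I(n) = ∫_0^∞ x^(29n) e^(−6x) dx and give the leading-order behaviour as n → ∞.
I(n) ~ (sqrt(2π·29n) / 6) · (29n/(6e))^(29n)

Write the integrand as exp(29n ln x − 6x) and set f(x) = 29n ln x − 6x. Then f'(x) = 29n/x − 6 = 0 at x* = 29n/6, and f''(x*) = −29n/x*^2 = −6^2/(29n). Laplace's method (interior maximum) gives
  I(n) ~ e^(f(x*)) · sqrt(2π / |f''(x*)|)
        = exp(29n ln(29n/6) − 29n) · sqrt(2π · 29n / 6^2)
        = (29n/6)^(29n) e^(−29n) · sqrt(2π·29n) / 6
        = (sqrt(2π·29n) / 6) · (29n/(6e))^(29n).
This matches Γ(29n+1)/6^(29n+1) with Stirling applied to Γ.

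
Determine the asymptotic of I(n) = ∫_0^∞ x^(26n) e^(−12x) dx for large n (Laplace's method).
I(n) ~ (sqrt(2π·26n) / 12) · (26n/(12e))^(26n)

Write the integrand as exp(26n ln x − 12x) and set f(x) = 26n ln x − 12x. Then f'(x) = 26n/x − 12 = 0 at x* = 26n/12, and f''(x*) = −26n/x*^2 = −12^2/(26n). Laplace's method (interior maximum) gives
  I(n) ~ e^(f(x*)) · sqrt(2π / |f''(x*)|)
        = exp(26n ln(26n/12) − 26n) · sqrt(2π · 26n / 12^2)
        = (26n/12)^(26n) e^(−26n) · sqrt(2π·26n) / 12
        = (sqrt(2π·26n) / 12) · (26n/(12e))^(26n).
This matches Γ(26n+1)/12^(26n+1) with Stirling applied to Γ.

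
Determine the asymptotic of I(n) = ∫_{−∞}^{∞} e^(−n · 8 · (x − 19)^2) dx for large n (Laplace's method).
I(n) = sqrt(π/(8n))

Here φ(x) = 8 · (x − 19)^2 has its unique minimum at x* = 19 with φ(x*) = 0 and φ''(x*) = 16. Laplace's method gives
  I(n) ~ e^(−n φ(x*)) · sqrt(2π / (n · φ''(x*))) = sqrt(2π / (16n)) = sqrt(π/(8n)).
This is exact: substituting u = (x − 19)·sqrt(8n) gives I(n) = (1/sqrt(8n)) ∫_{−∞}^{∞} e^(−u^2) du = sqrt(π/(8n)).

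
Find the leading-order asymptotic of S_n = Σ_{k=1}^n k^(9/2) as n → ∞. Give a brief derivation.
S_n ~ (2/11) · n^(11/2)

Integral comparison: Σ_{k=1}^n k^(9/2) = ∫_0^n x^(9/2) dx + O(n^(9/2)). The integral is n^(1 + 9/2) / (1 + 9/2) = n^((9+2)/2) / ((9+2)/2) = (2/11) · n^(11/2).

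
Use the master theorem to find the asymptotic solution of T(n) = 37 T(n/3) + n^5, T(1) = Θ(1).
T(n) = Θ(n^5)

log_3 37 ≈ 3.287. f(n) = n^5 dominates n^(log_3 37) since 5 > 3.287, and the regularity condition a·f(n/b) = 37·(n/3)^5 = (37/243)·n^5 ≤ c·f(n) holds with c = 37/243 ≈ 0.152 < 1. So this is Case 3: T(n) = Θ(f(n)) = Θ(n^5).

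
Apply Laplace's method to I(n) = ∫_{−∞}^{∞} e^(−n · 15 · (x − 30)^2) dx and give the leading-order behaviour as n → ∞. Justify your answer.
I(n) = sqrt(π/(15n))

Here φ(x) = 15 · (x − 30)^2 has its unique minimum at x* = 30 with φ(x*) = 0 and φ''(x*) = 30. Laplace's method gives
  I(n) ~ e^(−n φ(x*)) · sqrt(2π / (n · φ''(x*))) = sqrt(2π / (30n)) = sqrt(π/(15n)).
This is exact: substituting u = (x − 30)·sqrt(15n) gives I(n) = (1/sqrt(15n)) ∫_{−∞}^{∞} e^(−u^2) du = sqrt(π/(15n)).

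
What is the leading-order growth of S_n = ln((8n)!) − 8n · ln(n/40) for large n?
S_n ~ 8n · (ln 320 − 1) + O(ln n)

Stirling: ln((8n)!) = 8n ln(8n) − 8n + O(ln n).
  S_n = 8n ln(8n) − 8n − 8n ln(n/40) + O(ln n)
      = 8n ln(8n) − 8n ln n + 8n ln 40 − 8n + O(ln n)
      = 8n ln 8 + 8n ln 40 − 8n + O(ln n)
      = 8n (ln 320 − 1) + O(ln n).
Numerically ln(320) − 1 ≈ 4.7683.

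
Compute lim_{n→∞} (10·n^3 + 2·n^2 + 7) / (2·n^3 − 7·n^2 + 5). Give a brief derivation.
lim = 10/2 = 5

For large n the leading n^3 terms dominate both numerator and denominator. Dividing top and bottom by n^3, every other term tends to 0, leaving 10/2 = 5.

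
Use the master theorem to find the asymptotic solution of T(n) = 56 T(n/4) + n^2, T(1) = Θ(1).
T(n) = Θ(n^(log_4 56))

Master theorem: compare f(n) = n^2 to n^(log_4 56) where log_4 56 ≈ 2.904. Since 2 < log_4 56, we have f(n) = O(n^(log_4 56 − ε)) for some ε > 0 — Case 1. Hence T(n) = Θ(n^(log_4 56)).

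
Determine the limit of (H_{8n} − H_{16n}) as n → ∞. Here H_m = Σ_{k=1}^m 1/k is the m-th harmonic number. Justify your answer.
lim = ln(8/16) = −ln 2

Euler-Maclaurin gives H_m = ln m + γ + 1/(2m) + O(1/m^2). The γ and O(1/m) terms cancel in the difference:
  H_{8n} − H_{16n} = ln(8n) − ln(16n) + O(1/n) = ln(8/16) + O(1/n).
Hence the limit is ln(8/16) = −ln 2.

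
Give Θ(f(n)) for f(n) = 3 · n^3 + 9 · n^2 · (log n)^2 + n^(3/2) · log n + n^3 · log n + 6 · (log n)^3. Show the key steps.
f(n) ∈ Θ(n^3 · log n)

Compare the terms by growth order. For large n, n^a · (log n)^b dominates n^a' · (log n)^b' iff a > a', or (a = a' and b > b'). Ranking the 5 terms shows the dominant one is n^3 · log n. Hence f(n) ∈ Θ(n^3 · log n).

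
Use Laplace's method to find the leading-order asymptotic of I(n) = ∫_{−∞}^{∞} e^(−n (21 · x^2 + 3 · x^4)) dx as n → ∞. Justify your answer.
I(n) ~ sqrt(π/(21n))

φ(x) = 21 · x^2 + 3 · x^4 has its unique global minimum at x* = 0 (since φ'(x) = 42x + 12x^3 = 0 only at x = 0 for real x with both coefficients positive, and φ → ∞ as |x| → ∞). At x* = 0, φ(0) = 0 and φ''(0) = 42. Laplace's method then gives
  I(n) ~ sqrt(2π / (n · φ''(0))) · e^(−n φ(0)) = sqrt(2π / (42n)) = sqrt(π/(21n)).
The 3 · x^4 term contributes only at subleading order (an O(1/n) relative correction).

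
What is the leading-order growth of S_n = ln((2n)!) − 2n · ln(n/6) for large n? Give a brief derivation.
S_n ~ 2n · (ln 12 − 1) + O(ln n)

Stirling: ln((2n)!) = 2n ln(2n) − 2n + O(ln n).
  S_n = 2n ln(2n) − 2n − 2n ln(n/6) + O(ln n)
      = 2n ln(2n) − 2n ln n + 2n ln 6 − 2n + O(ln n)
      = 2n ln 2 + 2n ln 6 − 2n + O(ln n)
      = 2n (ln 12 − 1) + O(ln n).
Numerically ln(12) − 1 ≈ 1.4849.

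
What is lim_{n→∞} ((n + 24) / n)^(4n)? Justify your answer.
lim = e^96

Rewrite as (1 + 24/n)^(4n). By the standard limit (1 + x/n)^n → e^x, we have (1 + 24/n)^n → e^24, and raising to the 4th power gives e^96.
More precisely, ln[(1 + 24/n)^(4n)] = 4n · ln(1 + 24/n) = 4n · (24/n + O(1/n^2)) = 96 + O(1/n) → 96.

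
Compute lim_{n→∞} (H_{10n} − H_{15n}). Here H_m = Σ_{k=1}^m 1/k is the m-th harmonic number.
lim = ln(10/15) = ln(2/3)

Euler-Maclaurin gives H_m = ln m + γ + 1/(2m) + O(1/m^2). The γ and O(1/m) terms cancel in the difference:
  H_{10n} − H_{15n} = ln(10n) − ln(15n) + O(1/n) = ln(10/15) + O(1/n).
Hence the limit is ln(10/15) = ln(2/3).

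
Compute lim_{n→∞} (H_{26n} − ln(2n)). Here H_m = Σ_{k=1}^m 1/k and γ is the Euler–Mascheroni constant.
lim = ln 13 + γ

By Euler-Maclaurin, H_m = ln m + γ + O(1/m). So
  H_{26n} − ln(2n) = ln(26n) + γ − ln(2n) + O(1/n)
                       = ln(26/2) + γ + O(1/n).
Hence the limit is ln(26/2) + γ (= ln 13).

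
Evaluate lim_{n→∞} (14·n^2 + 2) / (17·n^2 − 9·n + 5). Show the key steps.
lim = 14/17

For large n the leading n^2 terms dominate both numerator and denominator. Dividing top and bottom by n^2, every other term tends to 0, leaving 14/17.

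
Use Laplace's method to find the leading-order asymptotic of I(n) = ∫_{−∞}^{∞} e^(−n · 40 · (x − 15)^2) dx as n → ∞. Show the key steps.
I(n) = sqrt(π/(40n))

Here φ(x) = 40 · (x − 15)^2 has its unique minimum at x* = 15 with φ(x*) = 0 and φ''(x*) = 80. Laplace's method gives
  I(n) ~ e^(−n φ(x*)) · sqrt(2π / (n · φ''(x*))) = sqrt(2π / (80n)) = sqrt(π/(40n)).
This is exact: substituting u = (x − 15)·sqrt(40n) gives I(n) = (1/sqrt(40n)) ∫_{−∞}^{∞} e^(−u^2) du = sqrt(π/(40n)).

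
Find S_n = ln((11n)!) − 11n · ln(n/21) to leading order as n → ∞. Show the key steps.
S_n ~ 11n · (ln 231 − 1) + O(ln n)

Stirling: ln((11n)!) = 11n ln(11n) − 11n + O(ln n).
  S_n = 11n ln(11n) − 11n − 11n ln(n/21) + O(ln n)
      = 11n ln(11n) − 11n ln n + 11n ln 21 − 11n + O(ln n)
      = 11n ln 11 + 11n ln 21 − 11n + O(ln n)
      = 11n (ln 231 − 1) + O(ln n).
Numerically ln(231) − 1 ≈ 4.4424.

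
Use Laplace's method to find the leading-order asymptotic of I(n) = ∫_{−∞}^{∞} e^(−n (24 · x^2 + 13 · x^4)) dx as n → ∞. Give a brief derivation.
I(n) ~ sqrt(π/(24n))

φ(x) = 24 · x^2 + 13 · x^4 has its unique global minimum at x* = 0 (since φ'(x) = 48x + 52x^3 = 0 only at x = 0 for real x with both coefficients positive, and φ → ∞ as |x| → ∞). At x* = 0, φ(0) = 0 and φ''(0) = 48. Laplace's method then gives
  I(n) ~ sqrt(2π / (n · φ''(0))) · e^(−n φ(0)) = sqrt(2π / (48n)) = sqrt(π/(24n)).
The 13 · x^4 term contributes only at subleading order (an O(1/n) relative correction).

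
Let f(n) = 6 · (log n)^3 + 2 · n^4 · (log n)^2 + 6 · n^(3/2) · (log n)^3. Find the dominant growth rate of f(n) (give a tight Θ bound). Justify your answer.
f(n) ∈ Θ(n^4 · (log n)^2)

Compare the terms by growth order. For large n, n^a · (log n)^b dominates n^a' · (log n)^b' iff a > a', or (a = a' and b > b'). Ranking the 3 terms shows the dominant one is 2 · n^4 · (log n)^2. Hence f(n) ∈ Θ(n^4 · (log n)^2).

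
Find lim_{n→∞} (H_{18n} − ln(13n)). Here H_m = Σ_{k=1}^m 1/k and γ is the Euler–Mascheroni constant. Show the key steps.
lim = ln(18/13) + γ

By Euler-Maclaurin, H_m = ln m + γ + O(1/m). So
  H_{18n} − ln(13n) = ln(18n) + γ − ln(13n) + O(1/n)
                       = ln(18/13) + γ + O(1/n).
Hence the limit is ln(18/13) + γ.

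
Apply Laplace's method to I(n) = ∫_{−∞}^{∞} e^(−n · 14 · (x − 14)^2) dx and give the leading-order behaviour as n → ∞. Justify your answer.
I(n) = sqrt(π/(14n))

Here φ(x) = 14 · (x − 14)^2 has its unique minimum at x* = 14 with φ(x*) = 0 and φ''(x*) = 28. Laplace's method gives
  I(n) ~ e^(−n φ(x*)) · sqrt(2π / (n · φ''(x*))) = sqrt(2π / (28n)) = sqrt(π/(14n)).
This is exact: substituting u = (x − 14)·sqrt(14n) gives I(n) = (1/sqrt(14n)) ∫_{−∞}^{∞} e^(−u^2) du = sqrt(π/(14n)).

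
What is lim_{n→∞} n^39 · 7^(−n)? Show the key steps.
lim = 0

Exponentials with base > 1 dominate every fixed polynomial: for any fixed c, n^c / 7^n → 0 as n → ∞ (e.g. by the ratio test, or by writing 7^n = e^(n ln 7) and noting e^(n ln 7) / n^c → ∞). Hence n^39 · 7^(−n) = n^39 / 7^n → 0.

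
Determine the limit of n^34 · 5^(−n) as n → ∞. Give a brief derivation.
lim = 0

Exponentials with base > 1 dominate every fixed polynomial: for any fixed c, n^c / 5^n → 0 as n → ∞ (e.g. by the ratio test, or by writing 5^n = e^(n ln 5) and noting e^(n ln 5) / n^c → ∞). Hence n^34 · 5^(−n) = n^34 / 5^n → 0.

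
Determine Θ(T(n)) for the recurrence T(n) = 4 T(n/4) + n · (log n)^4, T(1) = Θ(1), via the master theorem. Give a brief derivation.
T(n) = Θ(n · (log n)^5)

Here log_4 4 = 1 and f(n) = n · (log n)^4 = Θ(n^(log_4 4) · (log n)^4). This is the extended Case 2 of the master theorem (f matches the critical exponent up to log factors), giving T(n) = Θ(n^(log_4 4) · (log n)^(4+1)) = Θ(n · (log n)^5).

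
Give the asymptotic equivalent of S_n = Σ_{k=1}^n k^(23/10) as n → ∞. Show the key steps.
S_n ~ (10/33) · n^(33/10)

Integral comparison: Σ_{k=1}^n k^(23/10) = ∫_0^n x^(23/10) dx + O(n^(23/10)). The integral is n^(1 + 23/10) / (1 + 23/10) = n^((23+10)/10) / ((23+10)/10) = (10/33) · n^(33/10).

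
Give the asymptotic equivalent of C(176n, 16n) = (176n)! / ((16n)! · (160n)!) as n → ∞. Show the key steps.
C(176n, 16n) ~ (285311670611/10000000000)^(16n) · sqrt(11/(20π·16n))

Write N = 16n. Apply Stirling to each factorial:
  (11N)! ~ sqrt(2π·11N) · (11N/e)^(11N),
  N! ~ sqrt(2π N) · (N/e)^N,
  (10N)! ~ sqrt(2π·10N) · (10N/e)^(10N).
The exponential factors combine to (11N)^(11N) / (N^N · (10N)^(10N)) = 11^(11N)/10^(10N) = (11^11/10^10)^N = (285311670611/10000000000)^N.
The square-root prefactors combine to sqrt(2π·11N) / (sqrt(2π N)·sqrt(2π·10N)) = sqrt(11 / (2π·10·N)) = sqrt(11/(20π·16n)).
Substituting N = 16n: C(176n, 16n) ~ (285311670611/10000000000)^(16n) · sqrt(11/(20π·16n)).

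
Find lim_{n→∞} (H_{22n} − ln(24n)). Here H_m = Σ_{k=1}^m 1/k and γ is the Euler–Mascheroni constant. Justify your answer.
lim = ln(11/12) + γ

By Euler-Maclaurin, H_m = ln m + γ + O(1/m). So
  H_{22n} − ln(24n) = ln(22n) + γ − ln(24n) + O(1/n)
                       = ln(22/24) + γ + O(1/n).
Hence the limit is ln(22/24) + γ (= ln(11/12)).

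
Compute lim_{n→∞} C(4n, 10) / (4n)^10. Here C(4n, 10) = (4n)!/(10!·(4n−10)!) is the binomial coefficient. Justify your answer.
lim = 1/10! = 1/3628800

With N = 4n → ∞: C(N, 10) / N^10 = [N(N−1)…(N−9)] / (10! · N^10) = (1/10!) · 1 · (1 − 1/(4n)) · … · (1 − 9/(4n)). Each factor → 1 as N → ∞, so the limit is 1/10! = 1/3628800.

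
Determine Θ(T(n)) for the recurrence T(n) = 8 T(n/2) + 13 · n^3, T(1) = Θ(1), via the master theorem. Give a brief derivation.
T(n) = Θ(n^3 log n)

log_2 8 = 3, and f(n) = 13 · n^3 = Θ(n^(log_2 8)). This is Case 2 of the master theorem: T(n) = Θ(f(n) · log n) = Θ(n^3 log n).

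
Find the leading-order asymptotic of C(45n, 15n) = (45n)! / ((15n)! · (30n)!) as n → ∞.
C(45n, 15n) ~ (27/4)^(15n) · sqrt(3/(4π·15n))

Write N = 15n. Apply Stirling to each factorial:
  (3N)! ~ sqrt(2π·3N) · (3N/e)^(3N),
  N! ~ sqrt(2π N) · (N/e)^N,
  (2N)! ~ sqrt(2π·2N) · (2N/e)^(2N).
The exponential factors combine to (3N)^(3N) / (N^N · (2N)^(2N)) = 3^(3N)/2^(2N) = (3^3/2^2)^N = (27/4)^N.
The square-root prefactors combine to sqrt(2π·3N) / (sqrt(2π N)·sqrt(2π·2N)) = sqrt(3 / (2π·2·N)) = sqrt(3/(4π·15n)).
Substituting N = 15n: C(45n, 15n) ~ (27/4)^(15n) · sqrt(3/(4π·15n)).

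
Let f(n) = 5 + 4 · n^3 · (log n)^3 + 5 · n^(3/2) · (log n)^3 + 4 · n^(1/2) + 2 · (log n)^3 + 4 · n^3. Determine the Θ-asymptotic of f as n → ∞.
f(n) ∈ Θ(n^3 · (log n)^3)

Compare the terms by growth order. For large n, n^a · (log n)^b dominates n^a' · (log n)^b' iff a > a', or (a = a' and b > b'). Ranking the 6 terms shows the dominant one is 4 · n^3 · (log n)^3. Hence f(n) ∈ Θ(n^3 · (log n)^3).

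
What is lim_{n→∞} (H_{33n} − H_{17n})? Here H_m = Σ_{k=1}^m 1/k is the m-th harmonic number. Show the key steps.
lim = ln(33/17)

Euler-Maclaurin gives H_m = ln m + γ + 1/(2m) + O(1/m^2). The γ and O(1/m) terms cancel in the difference:
  H_{33n} − H_{17n} = ln(33n) − ln(17n) + O(1/n) = ln(33/17) + O(1/n).
Hence the limit is ln(33/17).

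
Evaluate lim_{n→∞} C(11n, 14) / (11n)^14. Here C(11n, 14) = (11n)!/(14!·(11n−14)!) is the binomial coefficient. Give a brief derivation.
lim = 1/14! = 1/87178291200

With N = 11n → ∞: C(N, 14) / N^14 = [N(N−1)…(N−13)] / (14! · N^14) = (1/14!) · 1 · (1 − 1/(11n)) · … · (1 − 13/(11n)). Each factor → 1 as N → ∞, so the limit is 1/14! = 1/87178291200.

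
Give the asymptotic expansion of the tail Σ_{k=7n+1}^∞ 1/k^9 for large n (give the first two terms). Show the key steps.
Σ_{k>7n} 1/k^9 = 1/(8 · (7n)^8) − 1/(2 · (7n)^9) + O(1/(7n)^10)

Compare to the integral: ∫_{7n}^∞ x^(−9) dx = [−x^(−8)/8]_{7n}^∞ = 1/((9−1)·(7n)^8). The Euler-Maclaurin correction adds −f(7n)/2 = −1/(2·(7n)^9). Euler-Maclaurin then gives
  Σ_{k>7n} 1/k^9 = ∫_{7n}^∞ dx/x^9 − 1/(2·(7n)^9) + O(1/(7n)^10).
(Equivalently this is ζ(9) − Σ_{k≤7n} 1/k^9.)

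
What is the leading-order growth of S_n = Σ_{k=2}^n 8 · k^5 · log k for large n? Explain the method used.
S_n ~ 4 · n^6 log n / 3 − 2 · n^6 / 9

By integral comparison, S_n = ∫_1^n 8 · x^5 · log x dx + O(n^5 · log n). For the integral, ∫ x^5 log x dx = n^6 log n / 6 − n^6/36 (integration by parts). Hence S_n ~ 4 · n^6 log n / 3 − 2 · n^6 / 9.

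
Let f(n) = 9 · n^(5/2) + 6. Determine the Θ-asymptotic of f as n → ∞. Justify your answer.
f(n) ∈ Θ(n^(5/2))

Compare the terms by growth order. For large n, n^a · (log n)^b dominates n^a' · (log n)^b' iff a > a', or (a = a' and b > b'). Ranking the 2 terms shows the dominant one is 9 · n^(5/2). Hence f(n) ∈ Θ(n^(5/2)).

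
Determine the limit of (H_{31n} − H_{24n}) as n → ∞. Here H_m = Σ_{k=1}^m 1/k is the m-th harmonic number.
lim = ln(31/24)

Euler-Maclaurin gives H_m = ln m + γ + 1/(2m) + O(1/m^2). The γ and O(1/m) terms cancel in the difference:
  H_{31n} − H_{24n} = ln(31n) − ln(24n) + O(1/n) = ln(31/24) + O(1/n).
Hence the limit is ln(31/24).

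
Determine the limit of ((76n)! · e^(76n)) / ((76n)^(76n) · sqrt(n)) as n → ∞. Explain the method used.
lim = sqrt(2π·76)

Stirling: (76n)! ~ sqrt(2π·76n) · (76n/e)^(76n). Hence
  (76n)! · e^(76n) / (76n)^(76n) ~ sqrt(2π·76n).
Dividing by sqrt(n): sqrt(2π·76n) / sqrt(n) = sqrt(2π·76) · n^((1−1)/2), so the limit is sqrt(2π·76).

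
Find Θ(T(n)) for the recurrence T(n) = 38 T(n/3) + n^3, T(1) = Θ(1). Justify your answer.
T(n) = Θ(n^(log_3 38))

Master theorem: compare f(n) = n^3 to n^(log_3 38) where log_3 38 ≈ 3.311. Since 3 < log_3 38, we have f(n) = O(n^(log_3 38 − ε)) for some ε > 0 — Case 1. Hence T(n) = Θ(n^(log_3 38)).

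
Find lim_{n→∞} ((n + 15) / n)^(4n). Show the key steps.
lim = e^60

Rewrite as (1 + 15/n)^(4n). By the standard limit (1 + x/n)^n → e^x, we have (1 + 15/n)^n → e^15, and raising to the 4th power gives e^60.
More precisely, ln[(1 + 15/n)^(4n)] = 4n · ln(1 + 15/n) = 4n · (15/n + O(1/n^2)) = 60 + O(1/n) → 60.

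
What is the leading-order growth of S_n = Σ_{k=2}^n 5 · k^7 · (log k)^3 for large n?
S_n ~ 5 · n^8 · (log n)^3 / 8

By integral comparison, S_n = ∫_1^n 5 · x^7 · (log x)^3 dx + O(n^7 · (log n)^3). For the integral, the leading term of ∫_1^n x^7 (log x)^3 dx is n^8/8 · (log n)^3 (by repeated integration by parts; each step lowers the log-exponent and produces a relatively O(1/log n) correction). Hence S_n ~ 5 · n^8 · (log n)^3 / 8.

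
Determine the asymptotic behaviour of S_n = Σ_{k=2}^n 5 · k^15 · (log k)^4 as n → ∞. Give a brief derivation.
S_n ~ 5 · n^16 · (log n)^4 / 16

By integral comparison, S_n = ∫_1^n 5 · x^15 · (log x)^4 dx + O(n^15 · (log n)^4). For the integral, the leading term of ∫_1^n x^15 (log x)^4 dx is n^16/16 · (log n)^4 (by repeated integration by parts; each step lowers the log-exponent and produces a relatively O(1/log n) correction). Hence S_n ~ 5 · n^16 · (log n)^4 / 16.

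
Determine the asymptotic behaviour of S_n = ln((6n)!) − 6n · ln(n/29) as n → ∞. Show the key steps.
S_n ~ 6n · (ln 174 − 1) + O(ln n)

Stirling: ln((6n)!) = 6n ln(6n) − 6n + O(ln n).
  S_n = 6n ln(6n) − 6n − 6n ln(n/29) + O(ln n)
      = 6n ln(6n) − 6n ln n + 6n ln 29 − 6n + O(ln n)
      = 6n ln 6 + 6n ln 29 − 6n + O(ln n)
      = 6n (ln 174 − 1) + O(ln n).
Numerically ln(174) − 1 ≈ 4.1591.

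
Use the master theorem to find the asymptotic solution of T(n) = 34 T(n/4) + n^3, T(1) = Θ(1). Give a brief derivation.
T(n) = Θ(n^3)

log_4 34 ≈ 2.544. f(n) = n^3 dominates n^(log_4 34) since 3 > 2.544, and the regularity condition a·f(n/b) = 34·(n/4)^3 = (34/64)·n^3 ≤ c·f(n) holds with c = 34/64 ≈ 0.531 < 1. So this is Case 3: T(n) = Θ(f(n)) = Θ(n^3).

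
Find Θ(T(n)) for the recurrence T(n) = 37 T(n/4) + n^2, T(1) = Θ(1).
T(n) = Θ(n^(log_4 37))

Master theorem: compare f(n) = n^2 to n^(log_4 37) where log_4 37 ≈ 2.605. Since 2 < log_4 37, we have f(n) = O(n^(log_4 37 − ε)) for some ε > 0 — Case 1. Hence T(n) = Θ(n^(log_4 37)).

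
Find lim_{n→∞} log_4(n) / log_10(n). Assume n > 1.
lim = ln(10) / ln(4) = log_4(10)

Change of base: log_4(n) = ln n / ln 4 and log_10(n) = ln n / ln 10. The ratio is (ln n / ln 4) · (ln 10 / ln n) = ln 10 / ln 4, a constant independent of n. So the limit is ln 10 / ln 4 = log_4(10).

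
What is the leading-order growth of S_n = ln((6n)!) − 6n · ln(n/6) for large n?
S_n ~ 6n · (ln 36 − 1) + O(ln n)

Stirling: ln((6n)!) = 6n ln(6n) − 6n + O(ln n).
  S_n = 6n ln(6n) − 6n − 6n ln(n/6) + O(ln n)
      = 6n ln(6n) − 6n ln n + 6n ln 6 − 6n + O(ln n)
      = 6n ln 6 + 6n ln 6 − 6n + O(ln n)
      = 6n (ln 36 − 1) + O(ln n).
Numerically ln(36) − 1 ≈ 2.5835.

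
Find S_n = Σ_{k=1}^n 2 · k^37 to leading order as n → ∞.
S_n ~ n^38 / 19

By integral comparison (Euler-Maclaurin), Σ_{k=1}^n 2 · k^37 = 2 · ∫_0^n x^37 dx + O(n^37) = 2 · n^38/38 = n^38 / 19 + O(n^37). (Equivalently, Faulhaber's formula gives the same leading term.)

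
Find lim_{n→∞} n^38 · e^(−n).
lim = 0

Exponentials with base > 1 dominate every fixed polynomial: for any fixed c, n^c / e^n → 0 as n → ∞ (e.g. by the ratio test, or since e^n grows faster than any power of n). Hence n^38 · e^(−n) = n^38 / e^n → 0.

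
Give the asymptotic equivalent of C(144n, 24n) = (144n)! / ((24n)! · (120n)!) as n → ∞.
C(144n, 24n) ~ (46656/3125)^(24n) · sqrt(3/(5π·24n))

Write N = 24n. Apply Stirling to each factorial:
  (6N)! ~ sqrt(2π·6N) · (6N/e)^(6N),
  N! ~ sqrt(2π N) · (N/e)^N,
  (5N)! ~ sqrt(2π·5N) · (5N/e)^(5N).
The exponential factors combine to (6N)^(6N) / (N^N · (5N)^(5N)) = 6^(6N)/5^(5N) = (6^6/5^5)^N = (46656/3125)^N.
The square-root prefactors combine to sqrt(2π·6N) / (sqrt(2π N)·sqrt(2π·5N)) = sqrt(6 / (2π·5·N)) = sqrt(3/(5π·24n)).
Substituting N = 24n: C(144n, 24n) ~ (46656/3125)^(24n) · sqrt(3/(5π·24n)).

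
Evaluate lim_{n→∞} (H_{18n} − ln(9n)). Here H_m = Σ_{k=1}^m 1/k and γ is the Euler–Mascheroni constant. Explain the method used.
lim = ln 2 + γ

By Euler-Maclaurin, H_m = ln m + γ + O(1/m). So
  H_{18n} − ln(9n) = ln(18n) + γ − ln(9n) + O(1/n)
                       = ln(18/9) + γ + O(1/n).
Hence the limit is ln(18/9) + γ (= ln 2).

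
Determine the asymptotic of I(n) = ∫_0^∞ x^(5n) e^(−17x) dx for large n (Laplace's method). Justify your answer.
I(n) ~ (sqrt(2π·5n) / 17) · (5n/(17e))^(5n)

Write the integrand as exp(5n ln x − 17x) and set f(x) = 5n ln x − 17x. Then f'(x) = 5n/x − 17 = 0 at x* = 5n/17, and f''(x*) = −5n/x*^2 = −17^2/(5n). Laplace's method (interior maximum) gives
  I(n) ~ e^(f(x*)) · sqrt(2π / |f''(x*)|)
        = exp(5n ln(5n/17) − 5n) · sqrt(2π · 5n / 17^2)
        = (5n/17)^(5n) e^(−5n) · sqrt(2π·5n) / 17
        = (sqrt(2π·5n) / 17) · (5n/(17e))^(5n).
This matches Γ(5n+1)/17^(5n+1) with Stirling applied to Γ.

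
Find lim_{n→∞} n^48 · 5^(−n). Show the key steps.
lim = 0

Exponentials with base > 1 dominate every fixed polynomial: for any fixed c, n^c / 5^n → 0 as n → ∞ (e.g. by the ratio test, or by writing 5^n = e^(n ln 5) and noting e^(n ln 5) / n^c → ∞). Hence n^48 · 5^(−n) = n^48 / 5^n → 0.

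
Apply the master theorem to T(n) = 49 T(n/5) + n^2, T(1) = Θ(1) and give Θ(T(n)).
T(n) = Θ(n^(log_5 49))

Master theorem: compare f(n) = n^2 to n^(log_5 49) where log_5 49 ≈ 2.418. Since 2 < log_5 49, we have f(n) = O(n^(log_5 49 − ε)) for some ε > 0 — Case 1. Hence T(n) = Θ(n^(log_5 49)).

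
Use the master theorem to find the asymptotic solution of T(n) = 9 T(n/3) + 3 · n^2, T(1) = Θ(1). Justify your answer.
T(n) = Θ(n^2 log n)

log_3 9 = 2, and f(n) = 3 · n^2 = Θ(n^(log_3 9)). This is Case 2 of the master theorem: T(n) = Θ(f(n) · log n) = Θ(n^2 log n).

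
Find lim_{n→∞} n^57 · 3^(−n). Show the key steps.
lim = 0

Exponentials with base > 1 dominate every fixed polynomial: for any fixed c, n^c / 3^n → 0 as n → ∞ (e.g. by the ratio test, or by writing 3^n = e^(n ln 3) and noting e^(n ln 3) / n^c → ∞). Hence n^57 · 3^(−n) = n^57 / 3^n → 0.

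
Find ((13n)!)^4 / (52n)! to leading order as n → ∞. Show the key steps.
((13n)!)^4/(52n)! ~ ((2π·13n)^(3/2) / 2) · 4^(−4·13n)  →  0

Write N = 13n. Stirling: N! ~ sqrt(2π N)(N/e)^N and (4N)! ~ sqrt(2π·4N)·(4N/e)^(4N).
  (N!)^4/(4N)! ~ (2π N)^(4/2) (N/e)^(4N) / [sqrt(2π·4N) (4N/e)^(4N)]
     = (2π N)^(4/2) / sqrt(2π·4N) · (N/(4N))^(4N)
     = (2π N)^((4−1)/2) / 2 · 4^(−4N).
Since 4^4 > 1, the factor 4^(−4N) decays exponentially, so the ratio → 0. Substituting N = 13n gives the stated form.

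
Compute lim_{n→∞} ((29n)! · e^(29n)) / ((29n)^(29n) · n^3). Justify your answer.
lim = 0

Stirling: (29n)! ~ sqrt(2π·29n) · (29n/e)^(29n). Hence
  (29n)! · e^(29n) / (29n)^(29n) ~ sqrt(2π·29n).
Dividing by n^3: sqrt(2π·29n) / n^3 = sqrt(2π·29) · n^((1−6)/2), so the expression behaves like sqrt(2π·29) · n^((1−6)/2) → 0.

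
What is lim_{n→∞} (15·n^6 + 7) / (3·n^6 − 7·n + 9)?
lim = 15/3 = 5

For large n the leading n^6 terms dominate both numerator and denominator. Dividing top and bottom by n^6, every other term tends to 0, leaving 15/3 = 5.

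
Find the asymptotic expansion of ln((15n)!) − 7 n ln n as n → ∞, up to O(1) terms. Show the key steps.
ln((15n)!) − 7 n ln n = 8 n ln n + 15(ln 15 − 1) n + (1/2) ln(2π·15n) + O(1/n)

Stirling: ln((15n)!) = 15n ln(15n) − 15n + (1/2) ln(2π·15n) + O(1/n).
Expand 15n ln(15n) = 15n (ln n + ln 15) = 15n ln n + 15n ln 15.
Subtract 7n ln n: leading term is (15 − 7) n ln n = 8 n ln n. The next term is 15n ln 15 − 15n = 15(ln 15 − 1) n. Then the (1/2) ln(2π·15n) correction.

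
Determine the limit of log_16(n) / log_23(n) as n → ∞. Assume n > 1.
lim = ln(23) / ln(16) = log_16(23)

Change of base: log_16(n) = ln n / ln 16 and log_23(n) = ln n / ln 23. The ratio is (ln n / ln 16) · (ln 23 / ln n) = ln 23 / ln 16, a constant independent of n. So the limit is ln 23 / ln 16 = log_16(23).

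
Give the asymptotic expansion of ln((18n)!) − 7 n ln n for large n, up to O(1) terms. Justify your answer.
ln((18n)!) − 7 n ln n = 11 n ln n + 18(ln 18 − 1) n + (1/2) ln(2π·18n) + O(1/n)

Stirling: ln((18n)!) = 18n ln(18n) − 18n + (1/2) ln(2π·18n) + O(1/n).
Expand 18n ln(18n) = 18n (ln n + ln 18) = 18n ln n + 18n ln 18.
Subtract 7n ln n: leading term is (18 − 7) n ln n = 11 n ln n. The next term is 18n ln 18 − 18n = 18(ln 18 − 1) n. Then the (1/2) ln(2π·18n) correction.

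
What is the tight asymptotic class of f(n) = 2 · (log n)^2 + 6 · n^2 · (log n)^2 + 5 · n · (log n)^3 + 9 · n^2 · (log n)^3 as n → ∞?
f(n) ∈ Θ(n^2 · (log n)^3)

Compare the terms by growth order. For large n, n^a · (log n)^b dominates n^a' · (log n)^b' iff a > a', or (a = a' and b > b'). Ranking the 4 terms shows the dominant one is 9 · n^2 · (log n)^3. Hence f(n) ∈ Θ(n^2 · (log n)^3).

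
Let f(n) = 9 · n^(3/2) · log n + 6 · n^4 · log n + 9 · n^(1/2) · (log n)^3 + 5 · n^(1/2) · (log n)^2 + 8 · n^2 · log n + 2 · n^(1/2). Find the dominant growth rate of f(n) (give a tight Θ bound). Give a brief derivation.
f(n) ∈ Θ(n^4 · log n)

Compare the terms by growth order. For large n, n^a · (log n)^b dominates n^a' · (log n)^b' iff a > a', or (a = a' and b > b'). Ranking the 6 terms shows the dominant one is 6 · n^4 · log n. Hence f(n) ∈ Θ(n^4 · log n).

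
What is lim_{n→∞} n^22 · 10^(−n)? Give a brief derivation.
lim = 0

Exponentials with base > 1 dominate every fixed polynomial: for any fixed c, n^c / 10^n → 0 as n → ∞ (e.g. by the ratio test, or by writing 10^n = e^(n ln 10) and noting e^(n ln 10) / n^c → ∞). Hence n^22 · 10^(−n) = n^22 / 10^n → 0.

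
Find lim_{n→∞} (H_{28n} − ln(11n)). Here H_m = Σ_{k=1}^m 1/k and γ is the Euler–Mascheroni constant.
lim = ln(28/11) + γ

By Euler-Maclaurin, H_m = ln m + γ + O(1/m). So
  H_{28n} − ln(11n) = ln(28n) + γ − ln(11n) + O(1/n)
                       = ln(28/11) + γ + O(1/n).
Hence the limit is ln(28/11) + γ.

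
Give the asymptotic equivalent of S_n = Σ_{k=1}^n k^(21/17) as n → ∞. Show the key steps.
S_n ~ (17/38) · n^(38/17)

Integral comparison: Σ_{k=1}^n k^(21/17) = ∫_0^n x^(21/17) dx + O(n^(21/17)). The integral is n^(1 + 21/17) / (1 + 21/17) = n^((21+17)/17) / ((21+17)/17) = (17/38) · n^(38/17).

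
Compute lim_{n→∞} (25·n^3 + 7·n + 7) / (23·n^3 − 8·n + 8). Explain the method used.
lim = 25/23

For large n the leading n^3 terms dominate both numerator and denominator. Dividing top and bottom by n^3, every other term tends to 0, leaving 25/23.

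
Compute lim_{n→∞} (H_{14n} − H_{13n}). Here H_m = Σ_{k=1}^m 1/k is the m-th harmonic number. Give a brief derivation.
lim = ln(14/13)

Euler-Maclaurin gives H_m = ln m + γ + 1/(2m) + O(1/m^2). The γ and O(1/m) terms cancel in the difference:
  H_{14n} − H_{13n} = ln(14n) − ln(13n) + O(1/n) = ln(14/13) + O(1/n).
Hence the limit is ln(14/13).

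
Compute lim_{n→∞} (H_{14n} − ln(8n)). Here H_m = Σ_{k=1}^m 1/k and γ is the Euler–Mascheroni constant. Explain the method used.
lim = ln(7/4) + γ

By Euler-Maclaurin, H_m = ln m + γ + O(1/m). So
  H_{14n} − ln(8n) = ln(14n) + γ − ln(8n) + O(1/n)
                       = ln(14/8) + γ + O(1/n).
Hence the limit is ln(14/8) + γ (= ln(7/4)).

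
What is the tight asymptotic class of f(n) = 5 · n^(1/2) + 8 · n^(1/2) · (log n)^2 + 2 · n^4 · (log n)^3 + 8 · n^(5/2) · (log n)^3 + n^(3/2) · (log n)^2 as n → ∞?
f(n) ∈ Θ(n^4 · (log n)^3)

Compare the terms by growth order. For large n, n^a · (log n)^b dominates n^a' · (log n)^b' iff a > a', or (a = a' and b > b'). Ranking the 5 terms shows the dominant one is 2 · n^4 · (log n)^3. Hence f(n) ∈ Θ(n^4 · (log n)^3).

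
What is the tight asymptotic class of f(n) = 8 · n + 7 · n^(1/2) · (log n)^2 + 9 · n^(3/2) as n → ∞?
f(n) ∈ Θ(n^(3/2))

Compare the terms by growth order. For large n, n^a · (log n)^b dominates n^a' · (log n)^b' iff a > a', or (a = a' and b > b'). Ranking the 3 terms shows the dominant one is 9 · n^(3/2). Hence f(n) ∈ Θ(n^(3/2)).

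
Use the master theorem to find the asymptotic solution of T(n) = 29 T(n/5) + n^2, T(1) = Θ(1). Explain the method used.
T(n) = Θ(n^(log_5 29))

Master theorem: compare f(n) = n^2 to n^(log_5 29) where log_5 29 ≈ 2.092. Since 2 < log_5 29, we have f(n) = O(n^(log_5 29 − ε)) for some ε > 0 — Case 1. Hence T(n) = Θ(n^(log_5 29)).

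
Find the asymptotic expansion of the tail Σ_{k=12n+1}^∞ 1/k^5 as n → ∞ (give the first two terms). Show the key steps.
Σ_{k>12n} 1/k^5 = 1/(4 · (12n)^4) − 1/(2 · (12n)^5) + O(1/(12n)^6)

Compare to the integral: ∫_{12n}^∞ x^(−5) dx = [−x^(−4)/4]_{12n}^∞ = 1/((5−1)·(12n)^4). The Euler-Maclaurin correction adds −f(12n)/2 = −1/(2·(12n)^5). Euler-Maclaurin then gives
  Σ_{k>12n} 1/k^5 = ∫_{12n}^∞ dx/x^5 − 1/(2·(12n)^5) + O(1/(12n)^6).
(Equivalently this is ζ(5) − Σ_{k≤12n} 1/k^5.)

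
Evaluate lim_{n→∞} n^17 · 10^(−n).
lim = 0

Exponentials with base > 1 dominate every fixed polynomial: for any fixed c, n^c / 10^n → 0 as n → ∞ (e.g. by the ratio test, or by writing 10^n = e^(n ln 10) and noting e^(n ln 10) / n^c → ∞). Hence n^17 · 10^(−n) = n^17 / 10^n → 0.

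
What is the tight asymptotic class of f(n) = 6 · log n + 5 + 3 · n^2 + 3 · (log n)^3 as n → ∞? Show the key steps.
f(n) ∈ Θ(n^2)

Compare the terms by growth order. For large n, n^a · (log n)^b dominates n^a' · (log n)^b' iff a > a', or (a = a' and b > b'). Ranking the 4 terms shows the dominant one is 3 · n^2. Hence f(n) ∈ Θ(n^2).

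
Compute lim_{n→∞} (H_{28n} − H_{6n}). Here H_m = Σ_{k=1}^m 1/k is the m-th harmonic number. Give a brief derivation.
lim = ln(28/6) = ln(14/3)

Euler-Maclaurin gives H_m = ln m + γ + 1/(2m) + O(1/m^2). The γ and O(1/m) terms cancel in the difference:
  H_{28n} − H_{6n} = ln(28n) − ln(6n) + O(1/n) = ln(28/6) + O(1/n).
Hence the limit is ln(28/6) = ln(14/3).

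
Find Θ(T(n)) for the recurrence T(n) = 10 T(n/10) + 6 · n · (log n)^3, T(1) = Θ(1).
T(n) = Θ(n · (log n)^4)

Here log_10 10 = 1 and f(n) = 6 · n · (log n)^3 = Θ(n^(log_10 10) · (log n)^3). This is the extended Case 2 of the master theorem (f matches the critical exponent up to log factors), giving T(n) = Θ(n^(log_10 10) · (log n)^(3+1)) = Θ(n · (log n)^4).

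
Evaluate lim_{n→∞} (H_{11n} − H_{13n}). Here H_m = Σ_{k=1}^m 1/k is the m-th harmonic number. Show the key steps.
lim = ln(11/13)

Euler-Maclaurin gives H_m = ln m + γ + 1/(2m) + O(1/m^2). The γ and O(1/m) terms cancel in the difference:
  H_{11n} − H_{13n} = ln(11n) − ln(13n) + O(1/n) = ln(11/13) + O(1/n).
Hence the limit is ln(11/13).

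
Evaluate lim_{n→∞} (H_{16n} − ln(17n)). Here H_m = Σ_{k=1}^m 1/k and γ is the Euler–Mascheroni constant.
lim = ln(16/17) + γ

By Euler-Maclaurin, H_m = ln m + γ + O(1/m). So
  H_{16n} − ln(17n) = ln(16n) + γ − ln(17n) + O(1/n)
                       = ln(16/17) + γ + O(1/n).
Hence the limit is ln(16/17) + γ.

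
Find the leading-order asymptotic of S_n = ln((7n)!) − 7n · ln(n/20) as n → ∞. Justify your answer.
S_n ~ 7n · (ln 140 − 1) + O(ln n)

Stirling: ln((7n)!) = 7n ln(7n) − 7n + O(ln n).
  S_n = 7n ln(7n) − 7n − 7n ln(n/20) + O(ln n)
      = 7n ln(7n) − 7n ln n + 7n ln 20 − 7n + O(ln n)
      = 7n ln 7 + 7n ln 20 − 7n + O(ln n)
      = 7n (ln 140 − 1) + O(ln n).
Numerically ln(140) − 1 ≈ 3.9416.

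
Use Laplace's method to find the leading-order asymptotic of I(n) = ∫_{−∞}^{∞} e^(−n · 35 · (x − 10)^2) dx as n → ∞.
I(n) = sqrt(π/(35n))

Here φ(x) = 35 · (x − 10)^2 has its unique minimum at x* = 10 with φ(x*) = 0 and φ''(x*) = 70. Laplace's method gives
  I(n) ~ e^(−n φ(x*)) · sqrt(2π / (n · φ''(x*))) = sqrt(2π / (70n)) = sqrt(π/(35n)).
This is exact: substituting u = (x − 10)·sqrt(35n) gives I(n) = (1/sqrt(35n)) ∫_{−∞}^{∞} e^(−u^2) du = sqrt(π/(35n)).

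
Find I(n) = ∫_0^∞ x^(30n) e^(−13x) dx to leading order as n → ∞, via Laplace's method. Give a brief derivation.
I(n) ~ (sqrt(2π·30n) / 13) · (30n/(13e))^(30n)

Write the integrand as exp(30n ln x − 13x) and set f(x) = 30n ln x − 13x. Then f'(x) = 30n/x − 13 = 0 at x* = 30n/13, and f''(x*) = −30n/x*^2 = −13^2/(30n). Laplace's method (interior maximum) gives
  I(n) ~ e^(f(x*)) · sqrt(2π / |f''(x*)|)
        = exp(30n ln(30n/13) − 30n) · sqrt(2π · 30n / 13^2)
        = (30n/13)^(30n) e^(−30n) · sqrt(2π·30n) / 13
        = (sqrt(2π·30n) / 13) · (30n/(13e))^(30n).
This matches Γ(30n+1)/13^(30n+1) with Stirling applied to Γ.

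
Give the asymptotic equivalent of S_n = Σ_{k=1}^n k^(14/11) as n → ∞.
S_n ~ (11/25) · n^(25/11)

Integral comparison: Σ_{k=1}^n k^(14/11) = ∫_0^n x^(14/11) dx + O(n^(14/11)). The integral is n^(1 + 14/11) / (1 + 14/11) = n^((14+11)/11) / ((14+11)/11) = (11/25) · n^(25/11).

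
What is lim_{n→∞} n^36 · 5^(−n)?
lim = 0

Exponentials with base > 1 dominate every fixed polynomial: for any fixed c, n^c / 5^n → 0 as n → ∞ (e.g. by the ratio test, or by writing 5^n = e^(n ln 5) and noting e^(n ln 5) / n^c → ∞). Hence n^36 · 5^(−n) = n^36 / 5^n → 0.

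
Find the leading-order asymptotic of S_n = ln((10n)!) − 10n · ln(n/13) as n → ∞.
S_n ~ 10n · (ln 130 − 1) + O(ln n)

Stirling: ln((10n)!) = 10n ln(10n) − 10n + O(ln n).
  S_n = 10n ln(10n) − 10n − 10n ln(n/13) + O(ln n)
      = 10n ln(10n) − 10n ln n + 10n ln 13 − 10n + O(ln n)
      = 10n ln 10 + 10n ln 13 − 10n + O(ln n)
      = 10n (ln 130 − 1) + O(ln n).
Numerically ln(130) − 1 ≈ 3.8675.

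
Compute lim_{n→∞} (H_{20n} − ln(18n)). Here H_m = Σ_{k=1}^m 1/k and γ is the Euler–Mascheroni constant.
lim = ln(10/9) + γ

By Euler-Maclaurin, H_m = ln m + γ + O(1/m). So
  H_{20n} − ln(18n) = ln(20n) + γ − ln(18n) + O(1/n)
                       = ln(20/18) + γ + O(1/n).
Hence the limit is ln(20/18) + γ (= ln(10/9)).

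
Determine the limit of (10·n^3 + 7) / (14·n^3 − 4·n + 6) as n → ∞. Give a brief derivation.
lim = 10/14 = 5/7

For large n the leading n^3 terms dominate both numerator and denominator. Dividing top and bottom by n^3, every other term tends to 0, leaving 10/14 = 5/7.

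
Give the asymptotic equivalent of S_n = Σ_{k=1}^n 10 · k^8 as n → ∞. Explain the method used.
S_n ~ 10 · n^9 / 9

By integral comparison (Euler-Maclaurin), Σ_{k=1}^n 10 · k^8 = 10 · ∫_0^n x^8 dx + O(n^8) = 10 · n^9/9 + O(n^8). (Equivalently, Faulhaber's formula gives the same leading term.)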